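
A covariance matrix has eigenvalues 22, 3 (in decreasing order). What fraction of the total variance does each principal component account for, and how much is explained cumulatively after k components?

Step 1 — total variance = trace(Sigma) = Σ λ_i = 22 + 3 = 25.

Step 2 — fraction explained by component i = λ_i / Σ λ:
  PC1: 22/25 = 0.88
  PC2: 3/25 = 0.12

Step 3 — cumulative fraction after k components = (λ_1 + ... + λ_k) / Σ λ:
  k = 1: 22/25 = 0.88
  k = 2: (22 + 3)/25 = 25/25 = 1

Summary (fraction, with percent):

explained: PC1 0.88 (88%), PC2 0.12 (12%);  cumulative: 0.88, 1


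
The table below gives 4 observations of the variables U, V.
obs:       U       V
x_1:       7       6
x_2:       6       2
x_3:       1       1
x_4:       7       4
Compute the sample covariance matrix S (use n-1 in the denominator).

Step 1 — column means:
  mean(U) = (7 + 6 + 1 + 7) / 4 = 21/4 = 5.25
  mean(V) = (6 + 2 + 1 + 4) / 4 = 13/4 = 3.25

Step 2 — sample covariance S[i,j] = (1/(n-1)) · Σ_k (x_{k,i} - mean_i) · (x_{k,j} - mean_j), with n-1 = 3.
  S[U,U] = ((1.75)·(1.75) + (0.75)·(0.75) + (-4.25)·(-4.25) + (1.75)·(1.75)) / 3 = 24.75/3 = 8.25
  S[U,V] = ((1.75)·(2.75) + (0.75)·(-1.25) + (-4.25)·(-2.25) + (1.75)·(0.75)) / 3 = 14.75/3 = 4.9167
  S[V,V] = ((2.75)·(2.75) + (-1.25)·(-1.25) + (-2.25)·(-2.25) + (0.75)·(0.75)) / 3 = 14.75/3 = 4.9167

S is symmetric (S[j,i] = S[i,j]). Assembling:

S = [[8.25, 4.9167],
 [4.9167, 4.9167]]


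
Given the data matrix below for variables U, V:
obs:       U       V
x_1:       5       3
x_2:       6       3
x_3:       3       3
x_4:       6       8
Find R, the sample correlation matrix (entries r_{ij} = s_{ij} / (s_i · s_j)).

Step 1 — column means:
  mean(U) = (5 + 6 + 3 + 6) / 4 = 20/4 = 5
  mean(V) = (3 + 3 + 3 + 8) / 4 = 17/4 = 4.25

Step 2 — sample variances and covariances s[i,j] = (1/(n-1)) · Σ_k (x_{k,i} - mean_i) · (x_{k,j} - mean_j), with n-1 = 3:
  s[U,U] = ((0)·(0) + (1)·(1) + (-2)·(-2) + (1)·(1)) / 3 = 6/3 = 2
  s[U,V] = ((0)·(-1.25) + (1)·(-1.25) + (-2)·(-1.25) + (1)·(3.75)) / 3 = 5/3 = 1.6667
  s[V,V] = ((-1.25)·(-1.25) + (-1.25)·(-1.25) + (-1.25)·(-1.25) + (3.75)·(3.75)) / 3 = 18.75/3 = 6.25
  Sample standard deviations s_i = √(s[i,i]):
  s(U) = √(2) = 1.4142
  s(V) = √(6.25) = 2.5

Step 3 — r_{ij} = s_{ij} / (s_i · s_j):
  r[U,U] = 1 (diagonal).
  r[U,V] = 1.6667 / (1.4142 · 2.5) = 1.6667 / 3.5355 = 0.4714
  r[V,V] = 1 (diagonal).

R is symmetric with unit diagonal. Assembling:

R = [[1, 0.4714],
 [0.4714, 1]]


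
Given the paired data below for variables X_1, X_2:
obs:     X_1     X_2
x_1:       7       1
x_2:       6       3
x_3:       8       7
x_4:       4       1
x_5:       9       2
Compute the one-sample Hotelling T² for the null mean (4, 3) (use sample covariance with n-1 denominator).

Step 1 — sample mean vector:
  mean(X_1) = (7 + 6 + 8 + 4 + 9) / 5 = 34/5 = 6.8
  mean(X_2) = (1 + 3 + 7 + 1 + 2) / 5 = 14/5 = 2.8
  x̄ = (6.8, 2.8),  deviation x̄ - mu_0 = (6.8, 2.8) - (4, 3) = (2.8, -0.2).

Step 2 — sample covariance matrix, S[i,j] = (1/(n-1)) · Σ_k (x_{k,i} - mean_i) · (x_{k,j} - mean_j), divisor n-1 = 4:
  S[X_1,X_1] = ((0.2)·(0.2) + (-0.8)·(-0.8) + (1.2)·(1.2) + (-2.8)·(-2.8) + (2.2)·(2.2)) / 4 = 14.8/4 = 3.7
  S[X_1,X_2] = ((0.2)·(-1.8) + (-0.8)·(0.2) + (1.2)·(4.2) + (-2.8)·(-1.8) + (2.2)·(-0.8)) / 4 = 7.8/4 = 1.95
  S[X_2,X_2] = ((-1.8)·(-1.8) + (0.2)·(0.2) + (4.2)·(4.2) + (-1.8)·(-1.8) + (-0.8)·(-0.8)) / 4 = 24.8/4 = 6.2
  S = [[3.7, 1.95],
 [1.95, 6.2]].

Step 3 — invert S. det(S) = 3.7·6.2 - (1.95)² = 19.1375.
  S^{-1} = (1/det) · [[d, -b], [-b, a]] = [[0.324, -0.1019],
 [-0.1019, 0.1933]].

Step 4 — quadratic form (x̄ - mu_0)^T · S^{-1} · (x̄ - mu_0):
  S^{-1} · (x̄ - mu_0) = (0.9275, -0.324),
  (x̄ - mu_0)^T · [...] = (2.8)·(0.9275) + (-0.2)·(-0.324) = 2.6618.

Step 5 — scale by n: T² = 5 · 2.6618 = 13.3089.

T² ≈ 13.3089


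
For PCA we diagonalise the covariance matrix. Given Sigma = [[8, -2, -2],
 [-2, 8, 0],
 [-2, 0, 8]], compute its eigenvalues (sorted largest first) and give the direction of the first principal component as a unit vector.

Step 1 — characteristic polynomial p(λ) = det(λI - Sigma) = λ³ - tr·λ² + c_1·λ - det, where tr = trace, c_1 = sum of the principal 2×2 minors, det = det(Sigma):
  tr = 8 + 8 + 8 = 24,
  c_1 = (8·8 - (-2)²) + (8·8 - (-2)²) + (8·8 - (0)²) = 60 + 60 + 64 = 184,
  det = 8·(8·8 - (0)²) - (-2)·((-2)·8 - (0)·(-2)) + (-2)·((-2)·(0) - 8·(-2)) = 8·(64) - (-2)·(-16) + (-2)·(16) = 448.
  So p(λ) = λ³ - 24λ² + 184λ - 448.
Step 2 — look for an integer root (rational root theorem: any rational root is an integer divisor of 448). Testing λ = 8:
  p(8) = 512 - 1536 + 1472 - 448 = 0  ✓
  Dividing out (λ - 8): p(λ) = (λ - 8)(λ² - 16λ + 56).
Step 3 — remaining eigenvalues from the quadratic λ² - 16λ + 56 = 0:
  Δ = 16² - 4·56 = 256 - 224 = 32,  λ = (16 ± √32)/2 = (16 ± 5.6569)/2 ≈ 10.8284 or 5.1716.
  Sorted: λ_1 = 10.8284,  λ_2 = 8,  λ_3 = 5.1716  (check: sum = 24 = tr ✓).

Step 4 — unit eigenvector for λ_1 ≈ 10.8284: v spans the null space of (Sigma - λ_1 I), whose rows are
  r_1 = (-2.8284, -2, -2),  r_2 = (-2, -2.8284, 0),  r_3 = (-2, 0, -2.8284).
  v is orthogonal to every row, so take v ∝ r_1 × r_2 = ((-2)·(0) - (-2)·(-2.8284), (-2)·(-2) - (-2.8284)·(0), (-2.8284)·(-2.8284) - (-2)·(-2)) ≈ (-5.6569, 4, 4).
  Rescale (multiply by -1 so the first nonzero entry is positive): u = (5.6569, -4, -4).
  ||u|| = √((5.6569)² + (-4)² + (-4)²) = √(64) ≈ 8,  v_1 = u/||u|| ≈ (0.7071, -0.5, -0.5) (||v_1|| = 1).

λ_1 = 10.8284,  λ_2 = 8,  λ_3 = 5.1716;  v_1 ≈ (0.7071, -0.5, -0.5)


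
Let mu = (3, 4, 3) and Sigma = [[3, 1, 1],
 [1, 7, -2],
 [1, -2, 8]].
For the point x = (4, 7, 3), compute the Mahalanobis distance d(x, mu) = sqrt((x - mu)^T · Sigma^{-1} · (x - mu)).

Step 1 — centre the observation: (x - mu) = (1, 3, 0).

Step 2 — invert Sigma (cofactor / det for 3×3, or solve directly):
  Sigma^{-1} = [[0.3796, -0.073, -0.0657],
 [-0.073, 0.1679, 0.0511],
 [-0.0657, 0.0511, 0.146]].

Step 3 — form the quadratic (x - mu)^T · Sigma^{-1} · (x - mu):
  Sigma^{-1} · (x - mu) = (0.1606, 0.4307, 0.0876).
  (x - mu)^T · [Sigma^{-1} · (x - mu)] = (1)·(0.1606) + (3)·(0.4307) + (0)·(0.0876) = 1.4526.

Step 4 — take square root: d = √(1.4526) ≈ 1.2052.

d(x, mu) = √(1.4526) ≈ 1.2052


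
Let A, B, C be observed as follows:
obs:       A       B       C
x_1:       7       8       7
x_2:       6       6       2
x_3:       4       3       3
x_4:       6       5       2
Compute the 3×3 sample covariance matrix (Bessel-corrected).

Step 1 — column means:
  mean(A) = (7 + 6 + 4 + 6) / 4 = 23/4 = 5.75
  mean(B) = (8 + 6 + 3 + 5) / 4 = 22/4 = 5.5
  mean(C) = (7 + 2 + 3 + 2) / 4 = 14/4 = 3.5

Step 2 — sample covariance S[i,j] = (1/(n-1)) · Σ_k (x_{k,i} - mean_i) · (x_{k,j} - mean_j), with n-1 = 3.
  S[A,A] = ((1.25)·(1.25) + (0.25)·(0.25) + (-1.75)·(-1.75) + (0.25)·(0.25)) / 3 = 4.75/3 = 1.5833
  S[A,B] = ((1.25)·(2.5) + (0.25)·(0.5) + (-1.75)·(-2.5) + (0.25)·(-0.5)) / 3 = 7.5/3 = 2.5
  S[A,C] = ((1.25)·(3.5) + (0.25)·(-1.5) + (-1.75)·(-0.5) + (0.25)·(-1.5)) / 3 = 4.5/3 = 1.5
  S[B,B] = ((2.5)·(2.5) + (0.5)·(0.5) + (-2.5)·(-2.5) + (-0.5)·(-0.5)) / 3 = 13/3 = 4.3333
  S[B,C] = ((2.5)·(3.5) + (0.5)·(-1.5) + (-2.5)·(-0.5) + (-0.5)·(-1.5)) / 3 = 10/3 = 3.3333
  S[C,C] = ((3.5)·(3.5) + (-1.5)·(-1.5) + (-0.5)·(-0.5) + (-1.5)·(-1.5)) / 3 = 17/3 = 5.6667

S is symmetric (S[j,i] = S[i,j]). Assembling:

S = [[1.5833, 2.5, 1.5],
 [2.5, 4.3333, 3.3333],
 [1.5, 3.3333, 5.6667]]


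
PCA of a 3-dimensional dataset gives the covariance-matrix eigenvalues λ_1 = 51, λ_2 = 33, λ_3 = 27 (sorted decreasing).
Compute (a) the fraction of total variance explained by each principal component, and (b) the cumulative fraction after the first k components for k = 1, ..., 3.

Step 1 — total variance = trace(Sigma) = Σ λ_i = 51 + 33 + 27 = 111.

Step 2 — fraction explained by component i = λ_i / Σ λ:
  PC1: 51/111 = 0.4595
  PC2: 33/111 = 0.2973
  PC3: 27/111 = 0.2432

Step 3 — cumulative fraction after k components = (λ_1 + ... + λ_k) / Σ λ:
  k = 1: 51/111 = 0.4595
  k = 2: (51 + 33)/111 = 84/111 = 0.7568
  k = 3: (51 + 33 + 27)/111 = 111/111 = 1

Summary (fraction, with percent):

explained: PC1 0.4595 (45.95%), PC2 0.2973 (29.73%), PC3 0.2432 (24.32%);  cumulative: 0.4595, 0.7568, 1


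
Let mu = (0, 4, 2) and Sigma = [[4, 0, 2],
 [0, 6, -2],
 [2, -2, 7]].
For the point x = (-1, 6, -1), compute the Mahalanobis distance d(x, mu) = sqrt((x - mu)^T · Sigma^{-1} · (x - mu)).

Step 1 — centre the observation: (x - mu) = (-1, 2, -3).

Step 2 — invert Sigma (cofactor / det for 3×3, or solve directly):
  Sigma^{-1} = [[0.2969, -0.0312, -0.0938],
 [-0.0312, 0.1875, 0.0625],
 [-0.0938, 0.0625, 0.1875]].

Step 3 — form the quadratic (x - mu)^T · Sigma^{-1} · (x - mu):
  Sigma^{-1} · (x - mu) = (-0.0781, 0.2188, -0.3438).
  (x - mu)^T · [Sigma^{-1} · (x - mu)] = (-1)·(-0.0781) + (2)·(0.2188) + (-3)·(-0.3438) = 1.5469.

Step 4 — take square root: d = √(1.5469) ≈ 1.2437.

d(x, mu) = √(1.5469) ≈ 1.2437


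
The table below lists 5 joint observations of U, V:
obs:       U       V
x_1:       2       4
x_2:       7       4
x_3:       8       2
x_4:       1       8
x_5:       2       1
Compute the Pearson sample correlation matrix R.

Step 1 — column means:
  mean(U) = (2 + 7 + 8 + 1 + 2) / 5 = 20/5 = 4
  mean(V) = (4 + 4 + 2 + 8 + 1) / 5 = 19/5 = 3.8

Step 2 — sample variances and covariances s[i,j] = (1/(n-1)) · Σ_k (x_{k,i} - mean_i) · (x_{k,j} - mean_j), with n-1 = 4:
  s[U,U] = ((-2)·(-2) + (3)·(3) + (4)·(4) + (-3)·(-3) + (-2)·(-2)) / 4 = 42/4 = 10.5
  s[U,V] = ((-2)·(0.2) + (3)·(0.2) + (4)·(-1.8) + (-3)·(4.2) + (-2)·(-2.8)) / 4 = -14/4 = -3.5
  s[V,V] = ((0.2)·(0.2) + (0.2)·(0.2) + (-1.8)·(-1.8) + (4.2)·(4.2) + (-2.8)·(-2.8)) / 4 = 28.8/4 = 7.2
  Sample standard deviations s_i = √(s[i,i]):
  s(U) = √(10.5) = 3.2404
  s(V) = √(7.2) = 2.6833

Step 3 — r_{ij} = s_{ij} / (s_i · s_j):
  r[U,U] = 1 (diagonal).
  r[U,V] = -3.5 / (3.2404 · 2.6833) = -3.5 / 8.6948 = -0.4025
  r[V,V] = 1 (diagonal).

R is symmetric with unit diagonal. Assembling:

R = [[1, -0.4025],
 [-0.4025, 1]]


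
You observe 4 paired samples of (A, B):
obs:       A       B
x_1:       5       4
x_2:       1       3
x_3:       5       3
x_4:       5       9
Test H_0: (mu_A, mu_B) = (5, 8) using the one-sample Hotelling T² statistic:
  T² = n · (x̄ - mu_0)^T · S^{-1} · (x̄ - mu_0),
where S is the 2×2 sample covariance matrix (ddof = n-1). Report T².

Step 1 — sample mean vector:
  mean(A) = (5 + 1 + 5 + 5) / 4 = 16/4 = 4
  mean(B) = (4 + 3 + 3 + 9) / 4 = 19/4 = 4.75
  x̄ = (4, 4.75),  deviation x̄ - mu_0 = (4, 4.75) - (5, 8) = (-1, -3.25).

Step 2 — sample covariance matrix, S[i,j] = (1/(n-1)) · Σ_k (x_{k,i} - mean_i) · (x_{k,j} - mean_j), divisor n-1 = 3:
  S[A,A] = ((1)·(1) + (-3)·(-3) + (1)·(1) + (1)·(1)) / 3 = 12/3 = 4
  S[A,B] = ((1)·(-0.75) + (-3)·(-1.75) + (1)·(-1.75) + (1)·(4.25)) / 3 = 7/3 = 2.3333
  S[B,B] = ((-0.75)·(-0.75) + (-1.75)·(-1.75) + (-1.75)·(-1.75) + (4.25)·(4.25)) / 3 = 24.75/3 = 8.25
  S = [[4, 2.3333],
 [2.3333, 8.25]].

Step 3 — invert S. det(S) = 4·8.25 - (2.3333)² = 27.5556.
  S^{-1} = (1/det) · [[d, -b], [-b, a]] = [[0.2994, -0.0847],
 [-0.0847, 0.1452]].

Step 4 — quadratic form (x̄ - mu_0)^T · S^{-1} · (x̄ - mu_0):
  S^{-1} · (x̄ - mu_0) = (-0.0242, -0.3871),
  (x̄ - mu_0)^T · [...] = (-1)·(-0.0242) + (-3.25)·(-0.3871) = 1.2823.

Step 5 — scale by n: T² = 4 · 1.2823 = 5.129.

T² ≈ 5.129


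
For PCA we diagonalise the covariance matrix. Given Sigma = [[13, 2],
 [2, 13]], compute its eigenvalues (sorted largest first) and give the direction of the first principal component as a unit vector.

Step 1 — characteristic polynomial of 2×2 Sigma:
  det(Sigma - λI) = λ² - trace · λ + det = 0.
  trace = 13 + 13 = 26, det = 13·13 - (2)² = 165.
Step 2 — discriminant:
  Δ = trace² - 4·det = 676 - 660 = 16.
Step 3 — eigenvalues:
  λ = (trace ± √Δ)/2 = (26 ± 4)/2,
  λ_1 = 15,  λ_2 = 11.

Step 4 — unit eigenvector for λ_1: solve (Sigma - λ_1 I)v = 0. First row:
  (13 - 15)·v_x + (2)·v_y = 0, i.e. (-2)·v_x + (2)·v_y = 0,
  so v ∝ (b, λ_1 - a) = (2, 2) = u.
  ||u|| = √((2)² + (2)²) = √(8) ≈ 2.8284,
  v_1 = u/||u|| ≈ (0.7071, 0.7071) (||v_1|| = 1).

λ_1 = 15,  λ_2 = 11;  v_1 ≈ (0.7071, 0.7071)


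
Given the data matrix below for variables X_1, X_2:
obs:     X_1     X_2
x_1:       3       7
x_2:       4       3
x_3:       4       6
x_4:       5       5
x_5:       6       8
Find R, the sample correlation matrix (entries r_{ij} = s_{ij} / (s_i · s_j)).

Step 1 — column means:
  mean(X_1) = (3 + 4 + 4 + 5 + 6) / 5 = 22/5 = 4.4
  mean(X_2) = (7 + 3 + 6 + 5 + 8) / 5 = 29/5 = 5.8

Step 2 — sample variances and covariances s[i,j] = (1/(n-1)) · Σ_k (x_{k,i} - mean_i) · (x_{k,j} - mean_j), with n-1 = 4:
  s[X_1,X_1] = ((-1.4)·(-1.4) + (-0.4)·(-0.4) + (-0.4)·(-0.4) + (0.6)·(0.6) + (1.6)·(1.6)) / 4 = 5.2/4 = 1.3
  s[X_1,X_2] = ((-1.4)·(1.2) + (-0.4)·(-2.8) + (-0.4)·(0.2) + (0.6)·(-0.8) + (1.6)·(2.2)) / 4 = 2.4/4 = 0.6
  s[X_2,X_2] = ((1.2)·(1.2) + (-2.8)·(-2.8) + (0.2)·(0.2) + (-0.8)·(-0.8) + (2.2)·(2.2)) / 4 = 14.8/4 = 3.7
  Sample standard deviations s_i = √(s[i,i]):
  s(X_1) = √(1.3) = 1.1402
  s(X_2) = √(3.7) = 1.9235

Step 3 — r_{ij} = s_{ij} / (s_i · s_j):
  r[X_1,X_1] = 1 (diagonal).
  r[X_1,X_2] = 0.6 / (1.1402 · 1.9235) = 0.6 / 2.1932 = 0.2736
  r[X_2,X_2] = 1 (diagonal).

R is symmetric with unit diagonal. Assembling:

R = [[1, 0.2736],
 [0.2736, 1]]


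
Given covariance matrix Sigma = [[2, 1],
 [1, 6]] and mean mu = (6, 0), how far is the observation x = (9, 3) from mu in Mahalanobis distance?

Step 1 — centre the observation: (x - mu) = (3, 3).

Step 2 — invert Sigma. det(Sigma) = 2·6 - (1)² = 11.
  Sigma^{-1} = (1/det) · [[d, -b], [-b, a]] = [[0.5455, -0.0909],
 [-0.0909, 0.1818]].

Step 3 — form the quadratic (x - mu)^T · Sigma^{-1} · (x - mu):
  Sigma^{-1} · (x - mu) = (1.3636, 0.2727).
  (x - mu)^T · [Sigma^{-1} · (x - mu)] = (3)·(1.3636) + (3)·(0.2727) = 4.9091.

Step 4 — take square root: d = √(4.9091) ≈ 2.2156.

d(x, mu) = √(4.9091) ≈ 2.2156


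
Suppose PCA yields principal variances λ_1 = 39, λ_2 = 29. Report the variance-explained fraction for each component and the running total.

Step 1 — total variance = trace(Sigma) = Σ λ_i = 39 + 29 = 68.

Step 2 — fraction explained by component i = λ_i / Σ λ:
  PC1: 39/68 = 0.5735
  PC2: 29/68 = 0.4265

Step 3 — cumulative fraction after k components = (λ_1 + ... + λ_k) / Σ λ:
  k = 1: 39/68 = 0.5735
  k = 2: (39 + 29)/68 = 68/68 = 1

Summary (fraction, with percent):

explained: PC1 0.5735 (57.35%), PC2 0.4265 (42.65%);  cumulative: 0.5735, 1


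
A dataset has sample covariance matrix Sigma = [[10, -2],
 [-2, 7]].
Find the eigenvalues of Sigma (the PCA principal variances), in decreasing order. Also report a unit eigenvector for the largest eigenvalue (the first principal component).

Step 1 — characteristic polynomial of 2×2 Sigma:
  det(Sigma - λI) = λ² - trace · λ + det = 0.
  trace = 10 + 7 = 17, det = 10·7 - (-2)² = 66.
Step 2 — discriminant:
  Δ = trace² - 4·det = 289 - 264 = 25.
Step 3 — eigenvalues:
  λ = (trace ± √Δ)/2 = (17 ± 5)/2,
  λ_1 = 11,  λ_2 = 6.

Step 4 — unit eigenvector for λ_1: solve (Sigma - λ_1 I)v = 0. First row:
  (10 - 11)·v_x + (-2)·v_y = 0, i.e. (-1)·v_x + (-2)·v_y = 0,
  so v ∝ (b, λ_1 - a) = (-2, 1); multiply by -1 so the first entry is positive: u = (2, -1).
  ||u|| = √((2)² + (-1)²) = √(5) ≈ 2.2361,
  v_1 = u/||u|| ≈ (0.8944, -0.4472) (||v_1|| = 1).

λ_1 = 11,  λ_2 = 6;  v_1 ≈ (0.8944, -0.4472)


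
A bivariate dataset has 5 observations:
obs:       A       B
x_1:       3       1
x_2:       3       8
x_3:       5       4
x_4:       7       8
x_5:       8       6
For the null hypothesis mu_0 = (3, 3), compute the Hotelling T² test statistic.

Step 1 — sample mean vector:
  mean(A) = (3 + 3 + 5 + 7 + 8) / 5 = 26/5 = 5.2
  mean(B) = (1 + 8 + 4 + 8 + 6) / 5 = 27/5 = 5.4
  x̄ = (5.2, 5.4),  deviation x̄ - mu_0 = (5.2, 5.4) - (3, 3) = (2.2, 2.4).

Step 2 — sample covariance matrix, S[i,j] = (1/(n-1)) · Σ_k (x_{k,i} - mean_i) · (x_{k,j} - mean_j), divisor n-1 = 4:
  S[A,A] = ((-2.2)·(-2.2) + (-2.2)·(-2.2) + (-0.2)·(-0.2) + (1.8)·(1.8) + (2.8)·(2.8)) / 4 = 20.8/4 = 5.2
  S[A,B] = ((-2.2)·(-4.4) + (-2.2)·(2.6) + (-0.2)·(-1.4) + (1.8)·(2.6) + (2.8)·(0.6)) / 4 = 10.6/4 = 2.65
  S[B,B] = ((-4.4)·(-4.4) + (2.6)·(2.6) + (-1.4)·(-1.4) + (2.6)·(2.6) + (0.6)·(0.6)) / 4 = 35.2/4 = 8.8
  S = [[5.2, 2.65],
 [2.65, 8.8]].

Step 3 — invert S. det(S) = 5.2·8.8 - (2.65)² = 38.7375.
  S^{-1} = (1/det) · [[d, -b], [-b, a]] = [[0.2272, -0.0684],
 [-0.0684, 0.1342]].

Step 4 — quadratic form (x̄ - mu_0)^T · S^{-1} · (x̄ - mu_0):
  S^{-1} · (x̄ - mu_0) = (0.3356, 0.1717),
  (x̄ - mu_0)^T · [...] = (2.2)·(0.3356) + (2.4)·(0.1717) = 1.1503.

Step 5 — scale by n: T² = 5 · 1.1503 = 5.7515.

T² ≈ 5.7515


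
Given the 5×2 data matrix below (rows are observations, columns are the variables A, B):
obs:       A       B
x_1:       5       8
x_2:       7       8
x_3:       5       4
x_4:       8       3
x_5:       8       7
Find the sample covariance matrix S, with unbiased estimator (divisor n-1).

Step 1 — column means:
  mean(A) = (5 + 7 + 5 + 8 + 8) / 5 = 33/5 = 6.6
  mean(B) = (8 + 8 + 4 + 3 + 7) / 5 = 30/5 = 6

Step 2 — sample covariance S[i,j] = (1/(n-1)) · Σ_k (x_{k,i} - mean_i) · (x_{k,j} - mean_j), with n-1 = 4.
  S[A,A] = ((-1.6)·(-1.6) + (0.4)·(0.4) + (-1.6)·(-1.6) + (1.4)·(1.4) + (1.4)·(1.4)) / 4 = 9.2/4 = 2.3
  S[A,B] = ((-1.6)·(2) + (0.4)·(2) + (-1.6)·(-2) + (1.4)·(-3) + (1.4)·(1)) / 4 = -2/4 = -0.5
  S[B,B] = ((2)·(2) + (2)·(2) + (-2)·(-2) + (-3)·(-3) + (1)·(1)) / 4 = 22/4 = 5.5

S is symmetric (S[j,i] = S[i,j]). Assembling:

S = [[2.3, -0.5],
 [-0.5, 5.5]]


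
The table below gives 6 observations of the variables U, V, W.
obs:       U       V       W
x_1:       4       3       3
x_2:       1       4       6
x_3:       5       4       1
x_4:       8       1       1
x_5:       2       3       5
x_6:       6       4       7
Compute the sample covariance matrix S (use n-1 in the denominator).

Step 1 — column means:
  mean(U) = (4 + 1 + 5 + 8 + 2 + 6) / 6 = 26/6 = 4.3333
  mean(V) = (3 + 4 + 4 + 1 + 3 + 4) / 6 = 19/6 = 3.1667
  mean(W) = (3 + 6 + 1 + 1 + 5 + 7) / 6 = 23/6 = 3.8333

Step 2 — sample covariance S[i,j] = (1/(n-1)) · Σ_k (x_{k,i} - mean_i) · (x_{k,j} - mean_j), with n-1 = 5.
  S[U,U] = ((-0.3333)·(-0.3333) + (-3.3333)·(-3.3333) + (0.6667)·(0.6667) + (3.6667)·(3.6667) + (-2.3333)·(-2.3333) + (1.6667)·(1.6667)) / 5 = 33.3333/5 = 6.6667
  S[U,V] = ((-0.3333)·(-0.1667) + (-3.3333)·(0.8333) + (0.6667)·(0.8333) + (3.6667)·(-2.1667) + (-2.3333)·(-0.1667) + (1.6667)·(0.8333)) / 5 = -8.3333/5 = -1.6667
  S[U,W] = ((-0.3333)·(-0.8333) + (-3.3333)·(2.1667) + (0.6667)·(-2.8333) + (3.6667)·(-2.8333) + (-2.3333)·(1.1667) + (1.6667)·(3.1667)) / 5 = -16.6667/5 = -3.3333
  S[V,V] = ((-0.1667)·(-0.1667) + (0.8333)·(0.8333) + (0.8333)·(0.8333) + (-2.1667)·(-2.1667) + (-0.1667)·(-0.1667) + (0.8333)·(0.8333)) / 5 = 6.8333/5 = 1.3667
  S[V,W] = ((-0.1667)·(-0.8333) + (0.8333)·(2.1667) + (0.8333)·(-2.8333) + (-2.1667)·(-2.8333) + (-0.1667)·(1.1667) + (0.8333)·(3.1667)) / 5 = 8.1667/5 = 1.6333
  S[W,W] = ((-0.8333)·(-0.8333) + (2.1667)·(2.1667) + (-2.8333)·(-2.8333) + (-2.8333)·(-2.8333) + (1.1667)·(1.1667) + (3.1667)·(3.1667)) / 5 = 32.8333/5 = 6.5667

S is symmetric (S[j,i] = S[i,j]). Assembling:

S = [[6.6667, -1.6667, -3.3333],
 [-1.6667, 1.3667, 1.6333],
 [-3.3333, 1.6333, 6.5667]]


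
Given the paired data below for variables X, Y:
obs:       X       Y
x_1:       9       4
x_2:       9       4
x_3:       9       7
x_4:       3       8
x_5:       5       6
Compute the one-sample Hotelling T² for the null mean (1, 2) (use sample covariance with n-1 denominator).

Step 1 — sample mean vector:
  mean(X) = (9 + 9 + 9 + 3 + 5) / 5 = 35/5 = 7
  mean(Y) = (4 + 4 + 7 + 8 + 6) / 5 = 29/5 = 5.8
  x̄ = (7, 5.8),  deviation x̄ - mu_0 = (7, 5.8) - (1, 2) = (6, 3.8).

Step 2 — sample covariance matrix, S[i,j] = (1/(n-1)) · Σ_k (x_{k,i} - mean_i) · (x_{k,j} - mean_j), divisor n-1 = 4:
  S[X,X] = ((2)·(2) + (2)·(2) + (2)·(2) + (-4)·(-4) + (-2)·(-2)) / 4 = 32/4 = 8
  S[X,Y] = ((2)·(-1.8) + (2)·(-1.8) + (2)·(1.2) + (-4)·(2.2) + (-2)·(0.2)) / 4 = -14/4 = -3.5
  S[Y,Y] = ((-1.8)·(-1.8) + (-1.8)·(-1.8) + (1.2)·(1.2) + (2.2)·(2.2) + (0.2)·(0.2)) / 4 = 12.8/4 = 3.2
  S = [[8, -3.5],
 [-3.5, 3.2]].

Step 3 — invert S. det(S) = 8·3.2 - (-3.5)² = 13.35.
  S^{-1} = (1/det) · [[d, -b], [-b, a]] = [[0.2397, 0.2622],
 [0.2622, 0.5993]].

Step 4 — quadratic form (x̄ - mu_0)^T · S^{-1} · (x̄ - mu_0):
  S^{-1} · (x̄ - mu_0) = (2.4345, 3.8502),
  (x̄ - mu_0)^T · [...] = (6)·(2.4345) + (3.8)·(3.8502) = 29.2375.

Step 5 — scale by n: T² = 5 · 29.2375 = 146.1873.

T² ≈ 146.1873


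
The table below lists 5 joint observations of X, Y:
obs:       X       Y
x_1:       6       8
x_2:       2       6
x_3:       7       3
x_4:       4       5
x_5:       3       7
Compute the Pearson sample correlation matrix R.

Step 1 — column means:
  mean(X) = (6 + 2 + 7 + 4 + 3) / 5 = 22/5 = 4.4
  mean(Y) = (8 + 6 + 3 + 5 + 7) / 5 = 29/5 = 5.8

Step 2 — sample variances and covariances s[i,j] = (1/(n-1)) · Σ_k (x_{k,i} - mean_i) · (x_{k,j} - mean_j), with n-1 = 4:
  s[X,X] = ((1.6)·(1.6) + (-2.4)·(-2.4) + (2.6)·(2.6) + (-0.4)·(-0.4) + (-1.4)·(-1.4)) / 4 = 17.2/4 = 4.3
  s[X,Y] = ((1.6)·(2.2) + (-2.4)·(0.2) + (2.6)·(-2.8) + (-0.4)·(-0.8) + (-1.4)·(1.2)) / 4 = -5.6/4 = -1.4
  s[Y,Y] = ((2.2)·(2.2) + (0.2)·(0.2) + (-2.8)·(-2.8) + (-0.8)·(-0.8) + (1.2)·(1.2)) / 4 = 14.8/4 = 3.7
  Sample standard deviations s_i = √(s[i,i]):
  s(X) = √(4.3) = 2.0736
  s(Y) = √(3.7) = 1.9235

Step 3 — r_{ij} = s_{ij} / (s_i · s_j):
  r[X,X] = 1 (diagonal).
  r[X,Y] = -1.4 / (2.0736 · 1.9235) = -1.4 / 3.9887 = -0.351
  r[Y,Y] = 1 (diagonal).

R is symmetric with unit diagonal. Assembling:

R = [[1, -0.351],
 [-0.351, 1]]


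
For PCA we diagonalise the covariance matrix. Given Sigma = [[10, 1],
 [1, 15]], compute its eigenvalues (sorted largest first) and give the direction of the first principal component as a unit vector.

Step 1 — characteristic polynomial of 2×2 Sigma:
  det(Sigma - λI) = λ² - trace · λ + det = 0.
  trace = 10 + 15 = 25, det = 10·15 - (1)² = 149.
Step 2 — discriminant:
  Δ = trace² - 4·det = 625 - 596 = 29.
Step 3 — eigenvalues:
  λ = (trace ± √Δ)/2 = (25 ± 5.3852)/2,
  λ_1 = 15.1926,  λ_2 = 9.8074.

Step 4 — unit eigenvector for λ_1: solve (Sigma - λ_1 I)v = 0. First row:
  (10 - 15.1926)·v_x + (1)·v_y = 0, i.e. (-5.1926)·v_x + (1)·v_y = 0,
  so v ∝ (b, λ_1 - a) = (1, 5.1926) = u.
  ||u|| = √((1)² + (5.1926)²) = √(27.9629) ≈ 5.288,
  v_1 = u/||u|| ≈ (0.1891, 0.982) (||v_1|| = 1).

λ_1 = 15.1926,  λ_2 = 9.8074;  v_1 ≈ (0.1891, 0.982)


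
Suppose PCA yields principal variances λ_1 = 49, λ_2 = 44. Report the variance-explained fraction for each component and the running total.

Step 1 — total variance = trace(Sigma) = Σ λ_i = 49 + 44 = 93.

Step 2 — fraction explained by component i = λ_i / Σ λ:
  PC1: 49/93 = 0.5269
  PC2: 44/93 = 0.4731

Step 3 — cumulative fraction after k components = (λ_1 + ... + λ_k) / Σ λ:
  k = 1: 49/93 = 0.5269
  k = 2: (49 + 44)/93 = 93/93 = 1

Summary (fraction, with percent):

explained: PC1 0.5269 (52.69%), PC2 0.4731 (47.31%);  cumulative: 0.5269, 1


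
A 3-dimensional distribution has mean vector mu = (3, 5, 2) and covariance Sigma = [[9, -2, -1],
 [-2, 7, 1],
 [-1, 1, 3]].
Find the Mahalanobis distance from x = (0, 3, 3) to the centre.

Step 1 — centre the observation: (x - mu) = (-3, -2, 1).

Step 2 — invert Sigma (cofactor / det for 3×3, or solve directly):
  Sigma^{-1} = [[0.1212, 0.0303, 0.0303],
 [0.0303, 0.1576, -0.0424],
 [0.0303, -0.0424, 0.3576]].

Step 3 — form the quadratic (x - mu)^T · Sigma^{-1} · (x - mu):
  Sigma^{-1} · (x - mu) = (-0.3939, -0.4485, 0.3515).
  (x - mu)^T · [Sigma^{-1} · (x - mu)] = (-3)·(-0.3939) + (-2)·(-0.4485) + (1)·(0.3515) = 2.4303.

Step 4 — take square root: d = √(2.4303) ≈ 1.5589.

d(x, mu) = √(2.4303) ≈ 1.5589


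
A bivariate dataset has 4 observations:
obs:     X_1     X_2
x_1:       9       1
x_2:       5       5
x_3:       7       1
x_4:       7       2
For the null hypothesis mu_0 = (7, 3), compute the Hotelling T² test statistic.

Step 1 — sample mean vector:
  mean(X_1) = (9 + 5 + 7 + 7) / 4 = 28/4 = 7
  mean(X_2) = (1 + 5 + 1 + 2) / 4 = 9/4 = 2.25
  x̄ = (7, 2.25),  deviation x̄ - mu_0 = (7, 2.25) - (7, 3) = (0, -0.75).

Step 2 — sample covariance matrix, S[i,j] = (1/(n-1)) · Σ_k (x_{k,i} - mean_i) · (x_{k,j} - mean_j), divisor n-1 = 3:
  S[X_1,X_1] = ((2)·(2) + (-2)·(-2) + (0)·(0) + (0)·(0)) / 3 = 8/3 = 2.6667
  S[X_1,X_2] = ((2)·(-1.25) + (-2)·(2.75) + (0)·(-1.25) + (0)·(-0.25)) / 3 = -8/3 = -2.6667
  S[X_2,X_2] = ((-1.25)·(-1.25) + (2.75)·(2.75) + (-1.25)·(-1.25) + (-0.25)·(-0.25)) / 3 = 10.75/3 = 3.5833
  S = [[2.6667, -2.6667],
 [-2.6667, 3.5833]].

Step 3 — invert S. det(S) = 2.6667·3.5833 - (-2.6667)² = 2.4444.
  S^{-1} = (1/det) · [[d, -b], [-b, a]] = [[1.4659, 1.0909],
 [1.0909, 1.0909]].

Step 4 — quadratic form (x̄ - mu_0)^T · S^{-1} · (x̄ - mu_0):
  S^{-1} · (x̄ - mu_0) = (-0.8182, -0.8182),
  (x̄ - mu_0)^T · [...] = (0)·(-0.8182) + (-0.75)·(-0.8182) = 0.6136.

Step 5 — scale by n: T² = 4 · 0.6136 = 2.4545.

T² ≈ 2.4545


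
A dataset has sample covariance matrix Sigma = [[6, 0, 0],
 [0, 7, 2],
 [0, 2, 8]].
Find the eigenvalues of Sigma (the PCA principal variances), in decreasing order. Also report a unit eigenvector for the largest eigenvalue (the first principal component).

Step 1 — characteristic polynomial p(λ) = det(λI - Sigma) = λ³ - tr·λ² + c_1·λ - det, where tr = trace, c_1 = sum of the principal 2×2 minors, det = det(Sigma):
  tr = 6 + 7 + 8 = 21,
  c_1 = (6·7 - (0)²) + (6·8 - (0)²) + (7·8 - (2)²) = 42 + 48 + 52 = 142,
  det = 6·(7·8 - (2)²) - (0)·((0)·8 - (2)·(0)) + (0)·((0)·(2) - 7·(0)) = 6·(52) - (0)·(0) + (0)·(0) = 312.
  So p(λ) = λ³ - 21λ² + 142λ - 312.
Step 2 — look for an integer root (rational root theorem: any rational root is an integer divisor of 312). Testing λ = 6:
  p(6) = 216 - 756 + 852 - 312 = 0  ✓
  Dividing out (λ - 6): p(λ) = (λ - 6)(λ² - 15λ + 52).
Step 3 — remaining eigenvalues from the quadratic λ² - 15λ + 52 = 0:
  Δ = 15² - 4·52 = 225 - 208 = 17,  λ = (15 ± √17)/2 = (15 ± 4.1231)/2 ≈ 9.5616 or 5.4384.
  Sorted: λ_1 = 9.5616,  λ_2 = 6,  λ_3 = 5.4384  (check: sum = 21 = tr ✓).

Step 4 — unit eigenvector for λ_1 ≈ 9.5616: v spans the null space of (Sigma - λ_1 I), whose rows are
  r_1 = (-3.5616, 0, 0),  r_2 = (0, -2.5616, 2),  r_3 = (0, 2, -1.5616).
  v is orthogonal to every row, so take v ∝ r_1 × r_2 = ((0)·(2) - (0)·(-2.5616), (0)·(0) - (-3.5616)·(2), (-3.5616)·(-2.5616) - (0)·(0)) ≈ (0, 7.1231, 9.1231).
  Let u = (0, 7.1231, 9.1231).
  ||u|| = √((0)² + (7.1231)² + (9.1231)²) = √(133.9697) ≈ 11.5745,  v_1 = u/||u|| ≈ (0, 0.6154, 0.7882) (||v_1|| = 1).

λ_1 = 9.5616,  λ_2 = 6,  λ_3 = 5.4384;  v_1 ≈ (0, 0.6154, 0.7882)


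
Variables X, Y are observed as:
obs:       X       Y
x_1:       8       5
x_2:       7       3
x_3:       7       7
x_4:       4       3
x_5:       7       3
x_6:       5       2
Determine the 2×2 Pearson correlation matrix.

Step 1 — column means:
  mean(X) = (8 + 7 + 7 + 4 + 7 + 5) / 6 = 38/6 = 6.3333
  mean(Y) = (5 + 3 + 7 + 3 + 3 + 2) / 6 = 23/6 = 3.8333

Step 2 — sample variances and covariances s[i,j] = (1/(n-1)) · Σ_k (x_{k,i} - mean_i) · (x_{k,j} - mean_j), with n-1 = 5:
  s[X,X] = ((1.6667)·(1.6667) + (0.6667)·(0.6667) + (0.6667)·(0.6667) + (-2.3333)·(-2.3333) + (0.6667)·(0.6667) + (-1.3333)·(-1.3333)) / 5 = 11.3333/5 = 2.2667
  s[X,Y] = ((1.6667)·(1.1667) + (0.6667)·(-0.8333) + (0.6667)·(3.1667) + (-2.3333)·(-0.8333) + (0.6667)·(-0.8333) + (-1.3333)·(-1.8333)) / 5 = 7.3333/5 = 1.4667
  s[Y,Y] = ((1.1667)·(1.1667) + (-0.8333)·(-0.8333) + (3.1667)·(3.1667) + (-0.8333)·(-0.8333) + (-0.8333)·(-0.8333) + (-1.8333)·(-1.8333)) / 5 = 16.8333/5 = 3.3667
  Sample standard deviations s_i = √(s[i,i]):
  s(X) = √(2.2667) = 1.5055
  s(Y) = √(3.3667) = 1.8348

Step 3 — r_{ij} = s_{ij} / (s_i · s_j):
  r[X,X] = 1 (diagonal).
  r[X,Y] = 1.4667 / (1.5055 · 1.8348) = 1.4667 / 2.7624 = 0.5309
  r[Y,Y] = 1 (diagonal).

R is symmetric with unit diagonal. Assembling:

R = [[1, 0.5309],
 [0.5309, 1]]


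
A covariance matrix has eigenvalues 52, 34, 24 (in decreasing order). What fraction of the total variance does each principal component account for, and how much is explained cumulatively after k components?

Step 1 — total variance = trace(Sigma) = Σ λ_i = 52 + 34 + 24 = 110.

Step 2 — fraction explained by component i = λ_i / Σ λ:
  PC1: 52/110 = 0.4727
  PC2: 34/110 = 0.3091
  PC3: 24/110 = 0.2182

Step 3 — cumulative fraction after k components = (λ_1 + ... + λ_k) / Σ λ:
  k = 1: 52/110 = 0.4727
  k = 2: (52 + 34)/110 = 86/110 = 0.7818
  k = 3: (52 + 34 + 24)/110 = 110/110 = 1

Summary (fraction, with percent):

explained: PC1 0.4727 (47.27%), PC2 0.3091 (30.91%), PC3 0.2182 (21.82%);  cumulative: 0.4727, 0.7818, 1


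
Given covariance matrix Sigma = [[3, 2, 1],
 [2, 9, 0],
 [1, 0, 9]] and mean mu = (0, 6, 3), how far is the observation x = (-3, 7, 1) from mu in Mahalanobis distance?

Step 1 — centre the observation: (x - mu) = (-3, 1, -2).

Step 2 — invert Sigma (cofactor / det for 3×3, or solve directly):
  Sigma^{-1} = [[0.4091, -0.0909, -0.0455],
 [-0.0909, 0.1313, 0.0101],
 [-0.0455, 0.0101, 0.1162]].

Step 3 — form the quadratic (x - mu)^T · Sigma^{-1} · (x - mu):
  Sigma^{-1} · (x - mu) = (-1.2273, 0.3838, -0.0859).
  (x - mu)^T · [Sigma^{-1} · (x - mu)] = (-3)·(-1.2273) + (1)·(0.3838) + (-2)·(-0.0859) = 4.2374.

Step 4 — take square root: d = √(4.2374) ≈ 2.0585.

d(x, mu) = √(4.2374) ≈ 2.0585


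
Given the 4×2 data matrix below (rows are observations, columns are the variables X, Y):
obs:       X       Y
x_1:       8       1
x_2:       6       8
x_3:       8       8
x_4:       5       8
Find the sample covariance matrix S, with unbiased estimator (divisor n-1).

Step 1 — column means:
  mean(X) = (8 + 6 + 8 + 5) / 4 = 27/4 = 6.75
  mean(Y) = (1 + 8 + 8 + 8) / 4 = 25/4 = 6.25

Step 2 — sample covariance S[i,j] = (1/(n-1)) · Σ_k (x_{k,i} - mean_i) · (x_{k,j} - mean_j), with n-1 = 3.
  S[X,X] = ((1.25)·(1.25) + (-0.75)·(-0.75) + (1.25)·(1.25) + (-1.75)·(-1.75)) / 3 = 6.75/3 = 2.25
  S[X,Y] = ((1.25)·(-5.25) + (-0.75)·(1.75) + (1.25)·(1.75) + (-1.75)·(1.75)) / 3 = -8.75/3 = -2.9167
  S[Y,Y] = ((-5.25)·(-5.25) + (1.75)·(1.75) + (1.75)·(1.75) + (1.75)·(1.75)) / 3 = 36.75/3 = 12.25

S is symmetric (S[j,i] = S[i,j]). Assembling:

S = [[2.25, -2.9167],
 [-2.9167, 12.25]]


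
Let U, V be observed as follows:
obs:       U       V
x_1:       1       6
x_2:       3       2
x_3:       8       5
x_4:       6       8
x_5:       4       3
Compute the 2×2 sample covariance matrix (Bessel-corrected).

Step 1 — column means:
  mean(U) = (1 + 3 + 8 + 6 + 4) / 5 = 22/5 = 4.4
  mean(V) = (6 + 2 + 5 + 8 + 3) / 5 = 24/5 = 4.8

Step 2 — sample covariance S[i,j] = (1/(n-1)) · Σ_k (x_{k,i} - mean_i) · (x_{k,j} - mean_j), with n-1 = 4.
  S[U,U] = ((-3.4)·(-3.4) + (-1.4)·(-1.4) + (3.6)·(3.6) + (1.6)·(1.6) + (-0.4)·(-0.4)) / 4 = 29.2/4 = 7.3
  S[U,V] = ((-3.4)·(1.2) + (-1.4)·(-2.8) + (3.6)·(0.2) + (1.6)·(3.2) + (-0.4)·(-1.8)) / 4 = 6.4/4 = 1.6
  S[V,V] = ((1.2)·(1.2) + (-2.8)·(-2.8) + (0.2)·(0.2) + (3.2)·(3.2) + (-1.8)·(-1.8)) / 4 = 22.8/4 = 5.7

S is symmetric (S[j,i] = S[i,j]). Assembling:

S = [[7.3, 1.6],
 [1.6, 5.7]]


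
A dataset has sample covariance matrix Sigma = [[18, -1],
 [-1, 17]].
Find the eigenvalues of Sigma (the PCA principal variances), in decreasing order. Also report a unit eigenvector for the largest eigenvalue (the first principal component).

Step 1 — characteristic polynomial of 2×2 Sigma:
  det(Sigma - λI) = λ² - trace · λ + det = 0.
  trace = 18 + 17 = 35, det = 18·17 - (-1)² = 305.
Step 2 — discriminant:
  Δ = trace² - 4·det = 1225 - 1220 = 5.
Step 3 — eigenvalues:
  λ = (trace ± √Δ)/2 = (35 ± 2.2361)/2,
  λ_1 = 18.618,  λ_2 = 16.382.

Step 4 — unit eigenvector for λ_1: solve (Sigma - λ_1 I)v = 0. First row:
  (18 - 18.618)·v_x + (-1)·v_y = 0, i.e. (-0.618)·v_x + (-1)·v_y = 0,
  so v ∝ (b, λ_1 - a) = (-1, 0.618); multiply by -1 so the first entry is positive: u = (1, -0.618).
  ||u|| = √((1)² + (-0.618)²) = √(1.382) ≈ 1.1756,
  v_1 = u/||u|| ≈ (0.8507, -0.5257) (||v_1|| = 1).

λ_1 = 18.618,  λ_2 = 16.382;  v_1 ≈ (0.8507, -0.5257)


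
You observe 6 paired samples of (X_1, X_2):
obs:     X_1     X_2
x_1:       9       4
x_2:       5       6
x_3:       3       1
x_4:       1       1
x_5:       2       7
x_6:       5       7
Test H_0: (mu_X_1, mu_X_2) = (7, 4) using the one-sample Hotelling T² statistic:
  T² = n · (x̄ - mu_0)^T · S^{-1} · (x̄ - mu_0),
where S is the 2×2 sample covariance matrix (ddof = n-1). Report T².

Step 1 — sample mean vector:
  mean(X_1) = (9 + 5 + 3 + 1 + 2 + 5) / 6 = 25/6 = 4.1667
  mean(X_2) = (4 + 6 + 1 + 1 + 7 + 7) / 6 = 26/6 = 4.3333
  x̄ = (4.1667, 4.3333),  deviation x̄ - mu_0 = (4.1667, 4.3333) - (7, 4) = (-2.8333, 0.3333).

Step 2 — sample covariance matrix, S[i,j] = (1/(n-1)) · Σ_k (x_{k,i} - mean_i) · (x_{k,j} - mean_j), divisor n-1 = 5:
  S[X_1,X_1] = ((4.8333)·(4.8333) + (0.8333)·(0.8333) + (-1.1667)·(-1.1667) + (-3.1667)·(-3.1667) + (-2.1667)·(-2.1667) + (0.8333)·(0.8333)) / 5 = 40.8333/5 = 8.1667
  S[X_1,X_2] = ((4.8333)·(-0.3333) + (0.8333)·(1.6667) + (-1.1667)·(-3.3333) + (-3.1667)·(-3.3333) + (-2.1667)·(2.6667) + (0.8333)·(2.6667)) / 5 = 10.6667/5 = 2.1333
  S[X_2,X_2] = ((-0.3333)·(-0.3333) + (1.6667)·(1.6667) + (-3.3333)·(-3.3333) + (-3.3333)·(-3.3333) + (2.6667)·(2.6667) + (2.6667)·(2.6667)) / 5 = 39.3333/5 = 7.8667
  S = [[8.1667, 2.1333],
 [2.1333, 7.8667]].

Step 3 — invert S. det(S) = 8.1667·7.8667 - (2.1333)² = 59.6933.
  S^{-1} = (1/det) · [[d, -b], [-b, a]] = [[0.1318, -0.0357],
 [-0.0357, 0.1368]].

Step 4 — quadratic form (x̄ - mu_0)^T · S^{-1} · (x̄ - mu_0):
  S^{-1} · (x̄ - mu_0) = (-0.3853, 0.1469),
  (x̄ - mu_0)^T · [...] = (-2.8333)·(-0.3853) + (0.3333)·(0.1469) = 1.1406.

Step 5 — scale by n: T² = 6 · 1.1406 = 6.8439.

T² ≈ 6.8439


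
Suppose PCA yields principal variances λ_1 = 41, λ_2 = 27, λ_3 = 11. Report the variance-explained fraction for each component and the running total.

Step 1 — total variance = trace(Sigma) = Σ λ_i = 41 + 27 + 11 = 79.

Step 2 — fraction explained by component i = λ_i / Σ λ:
  PC1: 41/79 = 0.519
  PC2: 27/79 = 0.3418
  PC3: 11/79 = 0.1392

Step 3 — cumulative fraction after k components = (λ_1 + ... + λ_k) / Σ λ:
  k = 1: 41/79 = 0.519
  k = 2: (41 + 27)/79 = 68/79 = 0.8608
  k = 3: (41 + 27 + 11)/79 = 79/79 = 1

Summary (fraction, with percent):

explained: PC1 0.519 (51.9%), PC2 0.3418 (34.18%), PC3 0.1392 (13.92%);  cumulative: 0.519, 0.8608, 1


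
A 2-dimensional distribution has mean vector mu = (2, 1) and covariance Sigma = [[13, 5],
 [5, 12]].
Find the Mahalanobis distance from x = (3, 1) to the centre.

Step 1 — centre the observation: (x - mu) = (1, 0).

Step 2 — invert Sigma. det(Sigma) = 13·12 - (5)² = 131.
  Sigma^{-1} = (1/det) · [[d, -b], [-b, a]] = [[0.0916, -0.0382],
 [-0.0382, 0.0992]].

Step 3 — form the quadratic (x - mu)^T · Sigma^{-1} · (x - mu):
  Sigma^{-1} · (x - mu) = (0.0916, -0.0382).
  (x - mu)^T · [Sigma^{-1} · (x - mu)] = (1)·(0.0916) + (0)·(-0.0382) = 0.0916.

Step 4 — take square root: d = √(0.0916) ≈ 0.3027.

d(x, mu) = √(0.0916) ≈ 0.3027


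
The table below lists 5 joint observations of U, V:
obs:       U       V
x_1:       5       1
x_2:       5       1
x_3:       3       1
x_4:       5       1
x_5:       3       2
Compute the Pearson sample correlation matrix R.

Step 1 — column means:
  mean(U) = (5 + 5 + 3 + 5 + 3) / 5 = 21/5 = 4.2
  mean(V) = (1 + 1 + 1 + 1 + 2) / 5 = 6/5 = 1.2

Step 2 — sample variances and covariances s[i,j] = (1/(n-1)) · Σ_k (x_{k,i} - mean_i) · (x_{k,j} - mean_j), with n-1 = 4:
  s[U,U] = ((0.8)·(0.8) + (0.8)·(0.8) + (-1.2)·(-1.2) + (0.8)·(0.8) + (-1.2)·(-1.2)) / 4 = 4.8/4 = 1.2
  s[U,V] = ((0.8)·(-0.2) + (0.8)·(-0.2) + (-1.2)·(-0.2) + (0.8)·(-0.2) + (-1.2)·(0.8)) / 4 = -1.2/4 = -0.3
  s[V,V] = ((-0.2)·(-0.2) + (-0.2)·(-0.2) + (-0.2)·(-0.2) + (-0.2)·(-0.2) + (0.8)·(0.8)) / 4 = 0.8/4 = 0.2
  Sample standard deviations s_i = √(s[i,i]):
  s(U) = √(1.2) = 1.0954
  s(V) = √(0.2) = 0.4472

Step 3 — r_{ij} = s_{ij} / (s_i · s_j):
  r[U,U] = 1 (diagonal).
  r[U,V] = -0.3 / (1.0954 · 0.4472) = -0.3 / 0.4899 = -0.6124
  r[V,V] = 1 (diagonal).

R is symmetric with unit diagonal. Assembling:

R = [[1, -0.6124],
 [-0.6124, 1]]


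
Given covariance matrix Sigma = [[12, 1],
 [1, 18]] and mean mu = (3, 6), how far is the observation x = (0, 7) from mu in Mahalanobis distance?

Step 1 — centre the observation: (x - mu) = (-3, 1).

Step 2 — invert Sigma. det(Sigma) = 12·18 - (1)² = 215.
  Sigma^{-1} = (1/det) · [[d, -b], [-b, a]] = [[0.0837, -0.0047],
 [-0.0047, 0.0558]].

Step 3 — form the quadratic (x - mu)^T · Sigma^{-1} · (x - mu):
  Sigma^{-1} · (x - mu) = (-0.2558, 0.0698).
  (x - mu)^T · [Sigma^{-1} · (x - mu)] = (-3)·(-0.2558) + (1)·(0.0698) = 0.8372.

Step 4 — take square root: d = √(0.8372) ≈ 0.915.

d(x, mu) = √(0.8372) ≈ 0.915


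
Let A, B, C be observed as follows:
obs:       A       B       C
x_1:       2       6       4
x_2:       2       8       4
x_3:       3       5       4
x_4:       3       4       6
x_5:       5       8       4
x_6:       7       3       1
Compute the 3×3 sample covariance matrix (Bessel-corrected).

Step 1 — column means:
  mean(A) = (2 + 2 + 3 + 3 + 5 + 7) / 6 = 22/6 = 3.6667
  mean(B) = (6 + 8 + 5 + 4 + 8 + 3) / 6 = 34/6 = 5.6667
  mean(C) = (4 + 4 + 4 + 6 + 4 + 1) / 6 = 23/6 = 3.8333

Step 2 — sample covariance S[i,j] = (1/(n-1)) · Σ_k (x_{k,i} - mean_i) · (x_{k,j} - mean_j), with n-1 = 5.
  S[A,A] = ((-1.6667)·(-1.6667) + (-1.6667)·(-1.6667) + (-0.6667)·(-0.6667) + (-0.6667)·(-0.6667) + (1.3333)·(1.3333) + (3.3333)·(3.3333)) / 5 = 19.3333/5 = 3.8667
  S[A,B] = ((-1.6667)·(0.3333) + (-1.6667)·(2.3333) + (-0.6667)·(-0.6667) + (-0.6667)·(-1.6667) + (1.3333)·(2.3333) + (3.3333)·(-2.6667)) / 5 = -8.6667/5 = -1.7333
  S[A,C] = ((-1.6667)·(0.1667) + (-1.6667)·(0.1667) + (-0.6667)·(0.1667) + (-0.6667)·(2.1667) + (1.3333)·(0.1667) + (3.3333)·(-2.8333)) / 5 = -11.3333/5 = -2.2667
  S[B,B] = ((0.3333)·(0.3333) + (2.3333)·(2.3333) + (-0.6667)·(-0.6667) + (-1.6667)·(-1.6667) + (2.3333)·(2.3333) + (-2.6667)·(-2.6667)) / 5 = 21.3333/5 = 4.2667
  S[B,C] = ((0.3333)·(0.1667) + (2.3333)·(0.1667) + (-0.6667)·(0.1667) + (-1.6667)·(2.1667) + (2.3333)·(0.1667) + (-2.6667)·(-2.8333)) / 5 = 4.6667/5 = 0.9333
  S[C,C] = ((0.1667)·(0.1667) + (0.1667)·(0.1667) + (0.1667)·(0.1667) + (2.1667)·(2.1667) + (0.1667)·(0.1667) + (-2.8333)·(-2.8333)) / 5 = 12.8333/5 = 2.5667

S is symmetric (S[j,i] = S[i,j]). Assembling:

S = [[3.8667, -1.7333, -2.2667],
 [-1.7333, 4.2667, 0.9333],
 [-2.2667, 0.9333, 2.5667]]


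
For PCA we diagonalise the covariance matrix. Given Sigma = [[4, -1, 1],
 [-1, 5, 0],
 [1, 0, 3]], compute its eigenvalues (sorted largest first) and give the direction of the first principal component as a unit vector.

Step 1 — characteristic polynomial p(λ) = det(λI - Sigma) = λ³ - tr·λ² + c_1·λ - det, where tr = trace, c_1 = sum of the principal 2×2 minors, det = det(Sigma):
  tr = 4 + 5 + 3 = 12,
  c_1 = (4·5 - (-1)²) + (4·3 - (1)²) + (5·3 - (0)²) = 19 + 11 + 15 = 45,
  det = 4·(5·3 - (0)²) - (-1)·((-1)·3 - (0)·(1)) + (1)·((-1)·(0) - 5·(1)) = 4·(15) - (-1)·(-3) + (1)·(-5) = 52.
  So p(λ) = λ³ - 12λ² + 45λ - 52.
Step 2 — look for an integer root (rational root theorem: any rational root is an integer divisor of 52). Testing λ = 4:
  p(4) = 64 - 192 + 180 - 52 = 0  ✓
  Dividing out (λ - 4): p(λ) = (λ - 4)(λ² - 8λ + 13).
Step 3 — remaining eigenvalues from the quadratic λ² - 8λ + 13 = 0:
  Δ = 8² - 4·13 = 64 - 52 = 12,  λ = (8 ± √12)/2 = (8 ± 3.4641)/2 ≈ 5.7321 or 2.2679.
  Sorted: λ_1 = 5.7321,  λ_2 = 4,  λ_3 = 2.2679  (check: sum = 12 = tr ✓).

Step 4 — unit eigenvector for λ_1 ≈ 5.7321: v spans the null space of (Sigma - λ_1 I), whose rows are
  r_1 = (-1.7321, -1, 1),  r_2 = (-1, -0.7321, 0),  r_3 = (1, 0, -2.7321).
  v is orthogonal to every row, so take v ∝ r_1 × r_2 = ((-1)·(0) - (1)·(-0.7321), (1)·(-1) - (-1.7321)·(0), (-1.7321)·(-0.7321) - (-1)·(-1)) ≈ (0.7321, -1, 0.2679).
  Let u = (0.7321, -1, 0.2679).
  ||u|| = √((0.7321)² + (-1)² + (0.2679)²) = √(1.6077) ≈ 1.2679,  v_1 = u/||u|| ≈ (0.5774, -0.7887, 0.2113) (||v_1|| = 1).

λ_1 = 5.7321,  λ_2 = 4,  λ_3 = 2.2679;  v_1 ≈ (0.5774, -0.7887, 0.2113)
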